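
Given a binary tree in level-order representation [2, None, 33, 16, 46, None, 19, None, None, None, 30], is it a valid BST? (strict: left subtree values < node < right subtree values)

Level-order array: [2, None, 33, 16, 46, None, 19, None, None, None, 30]
Validate using subtree bounds (lo, hi): at each node, require lo < value < hi,
then recurse left with hi=value and right with lo=value.
Preorder trace (stopping at first violation):
  at node 2 with bounds (-inf, +inf): OK
  at node 33 with bounds (2, +inf): OK
  at node 16 with bounds (2, 33): OK
  at node 19 with bounds (16, 33): OK
  at node 30 with bounds (19, 33): OK
  at node 46 with bounds (33, +inf): OK
No violation found at any node.
Result: Valid BST


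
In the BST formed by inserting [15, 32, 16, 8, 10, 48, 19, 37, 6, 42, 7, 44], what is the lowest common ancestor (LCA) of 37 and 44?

Tree insertion order: [15, 32, 16, 8, 10, 48, 19, 37, 6, 42, 7, 44]
Tree (level-order array): [15, 8, 32, 6, 10, 16, 48, None, 7, None, None, None, 19, 37, None, None, None, None, None, None, 42, None, 44]
In a BST, the LCA of p=37, q=44 is the first node v on the
root-to-leaf path with p <= v <= q (go left if both < v, right if both > v).
Walk from root:
  at 15: both 37 and 44 > 15, go right
  at 32: both 37 and 44 > 32, go right
  at 48: both 37 and 44 < 48, go left
  at 37: 37 <= 37 <= 44, this is the LCA
LCA = 37


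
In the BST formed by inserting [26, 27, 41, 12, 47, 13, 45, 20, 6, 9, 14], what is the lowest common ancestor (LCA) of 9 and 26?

Tree insertion order: [26, 27, 41, 12, 47, 13, 45, 20, 6, 9, 14]
Tree (level-order array): [26, 12, 27, 6, 13, None, 41, None, 9, None, 20, None, 47, None, None, 14, None, 45]
In a BST, the LCA of p=9, q=26 is the first node v on the
root-to-leaf path with p <= v <= q (go left if both < v, right if both > v).
Walk from root:
  at 26: 9 <= 26 <= 26, this is the LCA
LCA = 26


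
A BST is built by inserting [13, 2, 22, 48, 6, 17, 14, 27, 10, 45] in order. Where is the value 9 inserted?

Starting tree (level order): [13, 2, 22, None, 6, 17, 48, None, 10, 14, None, 27, None, None, None, None, None, None, 45]
Insertion path: 13 -> 2 -> 6 -> 10
Result: insert 9 as left child of 10
Final tree (level order): [13, 2, 22, None, 6, 17, 48, None, 10, 14, None, 27, None, 9, None, None, None, None, 45]


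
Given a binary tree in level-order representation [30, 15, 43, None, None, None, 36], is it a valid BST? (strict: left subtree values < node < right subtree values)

Level-order array: [30, 15, 43, None, None, None, 36]
Validate using subtree bounds (lo, hi): at each node, require lo < value < hi,
then recurse left with hi=value and right with lo=value.
Preorder trace (stopping at first violation):
  at node 30 with bounds (-inf, +inf): OK
  at node 15 with bounds (-inf, 30): OK
  at node 43 with bounds (30, +inf): OK
  at node 36 with bounds (43, +inf): VIOLATION
Node 36 violates its bound: not (43 < 36 < +inf).
Result: Not a valid BST


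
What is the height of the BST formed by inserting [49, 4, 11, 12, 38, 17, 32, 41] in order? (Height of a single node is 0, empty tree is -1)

Insertion order: [49, 4, 11, 12, 38, 17, 32, 41]
Tree (level-order array): [49, 4, None, None, 11, None, 12, None, 38, 17, 41, None, 32]
Compute height bottom-up (empty subtree = -1):
  height(32) = 1 + max(-1, -1) = 0
  height(17) = 1 + max(-1, 0) = 1
  height(41) = 1 + max(-1, -1) = 0
  height(38) = 1 + max(1, 0) = 2
  height(12) = 1 + max(-1, 2) = 3
  height(11) = 1 + max(-1, 3) = 4
  height(4) = 1 + max(-1, 4) = 5
  height(49) = 1 + max(5, -1) = 6
Height = 6


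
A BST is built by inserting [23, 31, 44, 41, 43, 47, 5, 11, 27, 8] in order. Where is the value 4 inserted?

Starting tree (level order): [23, 5, 31, None, 11, 27, 44, 8, None, None, None, 41, 47, None, None, None, 43]
Insertion path: 23 -> 5
Result: insert 4 as left child of 5
Final tree (level order): [23, 5, 31, 4, 11, 27, 44, None, None, 8, None, None, None, 41, 47, None, None, None, 43]


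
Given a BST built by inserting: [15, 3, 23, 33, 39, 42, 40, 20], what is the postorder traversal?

Tree insertion order: [15, 3, 23, 33, 39, 42, 40, 20]
Tree (level-order array): [15, 3, 23, None, None, 20, 33, None, None, None, 39, None, 42, 40]
Postorder traversal: [3, 20, 40, 42, 39, 33, 23, 15]


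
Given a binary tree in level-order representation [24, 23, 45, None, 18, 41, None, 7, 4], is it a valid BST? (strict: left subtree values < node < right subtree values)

Level-order array: [24, 23, 45, None, 18, 41, None, 7, 4]
Validate using subtree bounds (lo, hi): at each node, require lo < value < hi,
then recurse left with hi=value and right with lo=value.
Preorder trace (stopping at first violation):
  at node 24 with bounds (-inf, +inf): OK
  at node 23 with bounds (-inf, 24): OK
  at node 18 with bounds (23, 24): VIOLATION
Node 18 violates its bound: not (23 < 18 < 24).
Result: Not a valid BST


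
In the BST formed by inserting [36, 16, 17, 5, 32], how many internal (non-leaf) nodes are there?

Tree built from: [36, 16, 17, 5, 32]
Tree (level-order array): [36, 16, None, 5, 17, None, None, None, 32]
Rule: An internal node has at least one child.
Per-node child counts:
  node 36: 1 child(ren)
  node 16: 2 child(ren)
  node 5: 0 child(ren)
  node 17: 1 child(ren)
  node 32: 0 child(ren)
Matching nodes: [36, 16, 17]
Count of internal (non-leaf) nodes: 3


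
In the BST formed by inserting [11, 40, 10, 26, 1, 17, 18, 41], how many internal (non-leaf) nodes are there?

Tree built from: [11, 40, 10, 26, 1, 17, 18, 41]
Tree (level-order array): [11, 10, 40, 1, None, 26, 41, None, None, 17, None, None, None, None, 18]
Rule: An internal node has at least one child.
Per-node child counts:
  node 11: 2 child(ren)
  node 10: 1 child(ren)
  node 1: 0 child(ren)
  node 40: 2 child(ren)
  node 26: 1 child(ren)
  node 17: 1 child(ren)
  node 18: 0 child(ren)
  node 41: 0 child(ren)
Matching nodes: [11, 10, 40, 26, 17]
Count of internal (non-leaf) nodes: 5


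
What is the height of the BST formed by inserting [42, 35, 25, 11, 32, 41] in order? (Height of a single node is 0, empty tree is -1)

Insertion order: [42, 35, 25, 11, 32, 41]
Tree (level-order array): [42, 35, None, 25, 41, 11, 32]
Compute height bottom-up (empty subtree = -1):
  height(11) = 1 + max(-1, -1) = 0
  height(32) = 1 + max(-1, -1) = 0
  height(25) = 1 + max(0, 0) = 1
  height(41) = 1 + max(-1, -1) = 0
  height(35) = 1 + max(1, 0) = 2
  height(42) = 1 + max(2, -1) = 3
Height = 3


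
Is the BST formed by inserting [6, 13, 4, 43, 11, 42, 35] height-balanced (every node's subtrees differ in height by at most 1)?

Tree (level-order array): [6, 4, 13, None, None, 11, 43, None, None, 42, None, 35]
Definition: a tree is height-balanced if, at every node, |h(left) - h(right)| <= 1 (empty subtree has height -1).
Bottom-up per-node check:
  node 4: h_left=-1, h_right=-1, diff=0 [OK], height=0
  node 11: h_left=-1, h_right=-1, diff=0 [OK], height=0
  node 35: h_left=-1, h_right=-1, diff=0 [OK], height=0
  node 42: h_left=0, h_right=-1, diff=1 [OK], height=1
  node 43: h_left=1, h_right=-1, diff=2 [FAIL (|1--1|=2 > 1)], height=2
  node 13: h_left=0, h_right=2, diff=2 [FAIL (|0-2|=2 > 1)], height=3
  node 6: h_left=0, h_right=3, diff=3 [FAIL (|0-3|=3 > 1)], height=4
Node 43 violates the condition: |1 - -1| = 2 > 1.
Result: Not balanced


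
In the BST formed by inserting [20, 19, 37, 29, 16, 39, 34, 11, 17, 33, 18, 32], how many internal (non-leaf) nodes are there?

Tree built from: [20, 19, 37, 29, 16, 39, 34, 11, 17, 33, 18, 32]
Tree (level-order array): [20, 19, 37, 16, None, 29, 39, 11, 17, None, 34, None, None, None, None, None, 18, 33, None, None, None, 32]
Rule: An internal node has at least one child.
Per-node child counts:
  node 20: 2 child(ren)
  node 19: 1 child(ren)
  node 16: 2 child(ren)
  node 11: 0 child(ren)
  node 17: 1 child(ren)
  node 18: 0 child(ren)
  node 37: 2 child(ren)
  node 29: 1 child(ren)
  node 34: 1 child(ren)
  node 33: 1 child(ren)
  node 32: 0 child(ren)
  node 39: 0 child(ren)
Matching nodes: [20, 19, 16, 17, 37, 29, 34, 33]
Count of internal (non-leaf) nodes: 8


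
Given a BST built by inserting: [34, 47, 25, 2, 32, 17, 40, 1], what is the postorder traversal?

Tree insertion order: [34, 47, 25, 2, 32, 17, 40, 1]
Tree (level-order array): [34, 25, 47, 2, 32, 40, None, 1, 17]
Postorder traversal: [1, 17, 2, 32, 25, 40, 47, 34]


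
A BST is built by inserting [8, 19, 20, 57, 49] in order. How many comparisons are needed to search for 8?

Search path for 8: 8
Found: True
Comparisons: 1


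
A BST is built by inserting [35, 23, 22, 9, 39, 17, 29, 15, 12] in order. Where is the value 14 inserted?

Starting tree (level order): [35, 23, 39, 22, 29, None, None, 9, None, None, None, None, 17, 15, None, 12]
Insertion path: 35 -> 23 -> 22 -> 9 -> 17 -> 15 -> 12
Result: insert 14 as right child of 12
Final tree (level order): [35, 23, 39, 22, 29, None, None, 9, None, None, None, None, 17, 15, None, 12, None, None, 14]


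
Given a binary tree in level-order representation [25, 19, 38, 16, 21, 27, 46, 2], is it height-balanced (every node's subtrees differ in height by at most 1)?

Tree (level-order array): [25, 19, 38, 16, 21, 27, 46, 2]
Definition: a tree is height-balanced if, at every node, |h(left) - h(right)| <= 1 (empty subtree has height -1).
Bottom-up per-node check:
  node 2: h_left=-1, h_right=-1, diff=0 [OK], height=0
  node 16: h_left=0, h_right=-1, diff=1 [OK], height=1
  node 21: h_left=-1, h_right=-1, diff=0 [OK], height=0
  node 19: h_left=1, h_right=0, diff=1 [OK], height=2
  node 27: h_left=-1, h_right=-1, diff=0 [OK], height=0
  node 46: h_left=-1, h_right=-1, diff=0 [OK], height=0
  node 38: h_left=0, h_right=0, diff=0 [OK], height=1
  node 25: h_left=2, h_right=1, diff=1 [OK], height=3
All nodes satisfy the balance condition.
Result: Balanced


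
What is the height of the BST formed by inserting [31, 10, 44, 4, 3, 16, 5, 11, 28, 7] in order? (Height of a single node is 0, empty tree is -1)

Insertion order: [31, 10, 44, 4, 3, 16, 5, 11, 28, 7]
Tree (level-order array): [31, 10, 44, 4, 16, None, None, 3, 5, 11, 28, None, None, None, 7]
Compute height bottom-up (empty subtree = -1):
  height(3) = 1 + max(-1, -1) = 0
  height(7) = 1 + max(-1, -1) = 0
  height(5) = 1 + max(-1, 0) = 1
  height(4) = 1 + max(0, 1) = 2
  height(11) = 1 + max(-1, -1) = 0
  height(28) = 1 + max(-1, -1) = 0
  height(16) = 1 + max(0, 0) = 1
  height(10) = 1 + max(2, 1) = 3
  height(44) = 1 + max(-1, -1) = 0
  height(31) = 1 + max(3, 0) = 4
Height = 4


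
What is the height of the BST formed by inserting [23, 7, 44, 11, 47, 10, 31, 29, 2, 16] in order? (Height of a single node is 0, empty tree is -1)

Insertion order: [23, 7, 44, 11, 47, 10, 31, 29, 2, 16]
Tree (level-order array): [23, 7, 44, 2, 11, 31, 47, None, None, 10, 16, 29]
Compute height bottom-up (empty subtree = -1):
  height(2) = 1 + max(-1, -1) = 0
  height(10) = 1 + max(-1, -1) = 0
  height(16) = 1 + max(-1, -1) = 0
  height(11) = 1 + max(0, 0) = 1
  height(7) = 1 + max(0, 1) = 2
  height(29) = 1 + max(-1, -1) = 0
  height(31) = 1 + max(0, -1) = 1
  height(47) = 1 + max(-1, -1) = 0
  height(44) = 1 + max(1, 0) = 2
  height(23) = 1 + max(2, 2) = 3
Height = 3


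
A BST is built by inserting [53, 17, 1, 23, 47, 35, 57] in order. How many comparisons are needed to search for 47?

Search path for 47: 53 -> 17 -> 23 -> 47
Found: True
Comparisons: 4


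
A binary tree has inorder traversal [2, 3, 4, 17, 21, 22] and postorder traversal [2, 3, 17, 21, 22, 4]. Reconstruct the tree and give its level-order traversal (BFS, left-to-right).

Inorder:   [2, 3, 4, 17, 21, 22]
Postorder: [2, 3, 17, 21, 22, 4]
Algorithm: postorder visits root last, so walk postorder right-to-left;
each value is the root of the current inorder slice — split it at that
value, recurse on the right subtree first, then the left.
Recursive splits:
  root=4; inorder splits into left=[2, 3], right=[17, 21, 22]
  root=22; inorder splits into left=[17, 21], right=[]
  root=21; inorder splits into left=[17], right=[]
  root=17; inorder splits into left=[], right=[]
  root=3; inorder splits into left=[2], right=[]
  root=2; inorder splits into left=[], right=[]
Reconstructed level-order: [4, 3, 22, 2, 21, 17]


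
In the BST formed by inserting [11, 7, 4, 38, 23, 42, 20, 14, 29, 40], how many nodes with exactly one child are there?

Tree built from: [11, 7, 4, 38, 23, 42, 20, 14, 29, 40]
Tree (level-order array): [11, 7, 38, 4, None, 23, 42, None, None, 20, 29, 40, None, 14]
Rule: These are nodes with exactly 1 non-null child.
Per-node child counts:
  node 11: 2 child(ren)
  node 7: 1 child(ren)
  node 4: 0 child(ren)
  node 38: 2 child(ren)
  node 23: 2 child(ren)
  node 20: 1 child(ren)
  node 14: 0 child(ren)
  node 29: 0 child(ren)
  node 42: 1 child(ren)
  node 40: 0 child(ren)
Matching nodes: [7, 20, 42]
Count of nodes with exactly one child: 3


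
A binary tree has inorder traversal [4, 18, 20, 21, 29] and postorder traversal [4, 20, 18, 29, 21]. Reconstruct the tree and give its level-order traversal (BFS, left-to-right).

Inorder:   [4, 18, 20, 21, 29]
Postorder: [4, 20, 18, 29, 21]
Algorithm: postorder visits root last, so walk postorder right-to-left;
each value is the root of the current inorder slice — split it at that
value, recurse on the right subtree first, then the left.
Recursive splits:
  root=21; inorder splits into left=[4, 18, 20], right=[29]
  root=29; inorder splits into left=[], right=[]
  root=18; inorder splits into left=[4], right=[20]
  root=20; inorder splits into left=[], right=[]
  root=4; inorder splits into left=[], right=[]
Reconstructed level-order: [21, 18, 29, 4, 20]


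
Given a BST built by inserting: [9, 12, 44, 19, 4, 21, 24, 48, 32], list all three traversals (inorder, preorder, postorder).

Tree insertion order: [9, 12, 44, 19, 4, 21, 24, 48, 32]
Tree (level-order array): [9, 4, 12, None, None, None, 44, 19, 48, None, 21, None, None, None, 24, None, 32]
Inorder (L, root, R): [4, 9, 12, 19, 21, 24, 32, 44, 48]
Preorder (root, L, R): [9, 4, 12, 44, 19, 21, 24, 32, 48]
Postorder (L, R, root): [4, 32, 24, 21, 19, 48, 44, 12, 9]


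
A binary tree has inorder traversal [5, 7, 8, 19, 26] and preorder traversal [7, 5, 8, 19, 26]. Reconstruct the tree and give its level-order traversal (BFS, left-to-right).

Inorder:  [5, 7, 8, 19, 26]
Preorder: [7, 5, 8, 19, 26]
Algorithm: preorder visits root first, so consume preorder in order;
for each root, split the current inorder slice at that value into
left-subtree inorder and right-subtree inorder, then recurse.
Recursive splits:
  root=7; inorder splits into left=[5], right=[8, 19, 26]
  root=5; inorder splits into left=[], right=[]
  root=8; inorder splits into left=[], right=[19, 26]
  root=19; inorder splits into left=[], right=[26]
  root=26; inorder splits into left=[], right=[]
Reconstructed level-order: [7, 5, 8, 19, 26]


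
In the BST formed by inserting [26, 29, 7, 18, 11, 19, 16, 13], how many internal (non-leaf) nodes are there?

Tree built from: [26, 29, 7, 18, 11, 19, 16, 13]
Tree (level-order array): [26, 7, 29, None, 18, None, None, 11, 19, None, 16, None, None, 13]
Rule: An internal node has at least one child.
Per-node child counts:
  node 26: 2 child(ren)
  node 7: 1 child(ren)
  node 18: 2 child(ren)
  node 11: 1 child(ren)
  node 16: 1 child(ren)
  node 13: 0 child(ren)
  node 19: 0 child(ren)
  node 29: 0 child(ren)
Matching nodes: [26, 7, 18, 11, 16]
Count of internal (non-leaf) nodes: 5


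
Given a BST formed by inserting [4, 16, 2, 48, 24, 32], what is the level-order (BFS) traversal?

Tree insertion order: [4, 16, 2, 48, 24, 32]
Tree (level-order array): [4, 2, 16, None, None, None, 48, 24, None, None, 32]
BFS from the root, enqueuing left then right child of each popped node:
  queue [4] -> pop 4, enqueue [2, 16], visited so far: [4]
  queue [2, 16] -> pop 2, enqueue [none], visited so far: [4, 2]
  queue [16] -> pop 16, enqueue [48], visited so far: [4, 2, 16]
  queue [48] -> pop 48, enqueue [24], visited so far: [4, 2, 16, 48]
  queue [24] -> pop 24, enqueue [32], visited so far: [4, 2, 16, 48, 24]
  queue [32] -> pop 32, enqueue [none], visited so far: [4, 2, 16, 48, 24, 32]
Result: [4, 2, 16, 48, 24, 32]


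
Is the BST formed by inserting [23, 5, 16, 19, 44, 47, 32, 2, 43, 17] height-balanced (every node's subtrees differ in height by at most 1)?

Tree (level-order array): [23, 5, 44, 2, 16, 32, 47, None, None, None, 19, None, 43, None, None, 17]
Definition: a tree is height-balanced if, at every node, |h(left) - h(right)| <= 1 (empty subtree has height -1).
Bottom-up per-node check:
  node 2: h_left=-1, h_right=-1, diff=0 [OK], height=0
  node 17: h_left=-1, h_right=-1, diff=0 [OK], height=0
  node 19: h_left=0, h_right=-1, diff=1 [OK], height=1
  node 16: h_left=-1, h_right=1, diff=2 [FAIL (|-1-1|=2 > 1)], height=2
  node 5: h_left=0, h_right=2, diff=2 [FAIL (|0-2|=2 > 1)], height=3
  node 43: h_left=-1, h_right=-1, diff=0 [OK], height=0
  node 32: h_left=-1, h_right=0, diff=1 [OK], height=1
  node 47: h_left=-1, h_right=-1, diff=0 [OK], height=0
  node 44: h_left=1, h_right=0, diff=1 [OK], height=2
  node 23: h_left=3, h_right=2, diff=1 [OK], height=4
Node 16 violates the condition: |-1 - 1| = 2 > 1.
Result: Not balanced


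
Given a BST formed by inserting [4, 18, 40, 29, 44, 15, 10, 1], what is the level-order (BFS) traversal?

Tree insertion order: [4, 18, 40, 29, 44, 15, 10, 1]
Tree (level-order array): [4, 1, 18, None, None, 15, 40, 10, None, 29, 44]
BFS from the root, enqueuing left then right child of each popped node:
  queue [4] -> pop 4, enqueue [1, 18], visited so far: [4]
  queue [1, 18] -> pop 1, enqueue [none], visited so far: [4, 1]
  queue [18] -> pop 18, enqueue [15, 40], visited so far: [4, 1, 18]
  queue [15, 40] -> pop 15, enqueue [10], visited so far: [4, 1, 18, 15]
  queue [40, 10] -> pop 40, enqueue [29, 44], visited so far: [4, 1, 18, 15, 40]
  queue [10, 29, 44] -> pop 10, enqueue [none], visited so far: [4, 1, 18, 15, 40, 10]
  queue [29, 44] -> pop 29, enqueue [none], visited so far: [4, 1, 18, 15, 40, 10, 29]
  queue [44] -> pop 44, enqueue [none], visited so far: [4, 1, 18, 15, 40, 10, 29, 44]
Result: [4, 1, 18, 15, 40, 10, 29, 44]


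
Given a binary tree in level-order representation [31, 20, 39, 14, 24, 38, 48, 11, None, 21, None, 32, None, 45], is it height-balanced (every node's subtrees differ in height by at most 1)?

Tree (level-order array): [31, 20, 39, 14, 24, 38, 48, 11, None, 21, None, 32, None, 45]
Definition: a tree is height-balanced if, at every node, |h(left) - h(right)| <= 1 (empty subtree has height -1).
Bottom-up per-node check:
  node 11: h_left=-1, h_right=-1, diff=0 [OK], height=0
  node 14: h_left=0, h_right=-1, diff=1 [OK], height=1
  node 21: h_left=-1, h_right=-1, diff=0 [OK], height=0
  node 24: h_left=0, h_right=-1, diff=1 [OK], height=1
  node 20: h_left=1, h_right=1, diff=0 [OK], height=2
  node 32: h_left=-1, h_right=-1, diff=0 [OK], height=0
  node 38: h_left=0, h_right=-1, diff=1 [OK], height=1
  node 45: h_left=-1, h_right=-1, diff=0 [OK], height=0
  node 48: h_left=0, h_right=-1, diff=1 [OK], height=1
  node 39: h_left=1, h_right=1, diff=0 [OK], height=2
  node 31: h_left=2, h_right=2, diff=0 [OK], height=3
All nodes satisfy the balance condition.
Result: Balanced


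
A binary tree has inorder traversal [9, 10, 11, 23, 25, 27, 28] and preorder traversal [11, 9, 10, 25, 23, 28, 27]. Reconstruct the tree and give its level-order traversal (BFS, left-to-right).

Inorder:  [9, 10, 11, 23, 25, 27, 28]
Preorder: [11, 9, 10, 25, 23, 28, 27]
Algorithm: preorder visits root first, so consume preorder in order;
for each root, split the current inorder slice at that value into
left-subtree inorder and right-subtree inorder, then recurse.
Recursive splits:
  root=11; inorder splits into left=[9, 10], right=[23, 25, 27, 28]
  root=9; inorder splits into left=[], right=[10]
  root=10; inorder splits into left=[], right=[]
  root=25; inorder splits into left=[23], right=[27, 28]
  root=23; inorder splits into left=[], right=[]
  root=28; inorder splits into left=[27], right=[]
  root=27; inorder splits into left=[], right=[]
Reconstructed level-order: [11, 9, 25, 10, 23, 28, 27]


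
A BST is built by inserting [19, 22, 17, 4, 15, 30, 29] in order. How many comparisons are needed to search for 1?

Search path for 1: 19 -> 17 -> 4
Found: False
Comparisons: 3


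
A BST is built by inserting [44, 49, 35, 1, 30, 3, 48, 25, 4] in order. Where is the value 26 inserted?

Starting tree (level order): [44, 35, 49, 1, None, 48, None, None, 30, None, None, 3, None, None, 25, 4]
Insertion path: 44 -> 35 -> 1 -> 30 -> 3 -> 25
Result: insert 26 as right child of 25
Final tree (level order): [44, 35, 49, 1, None, 48, None, None, 30, None, None, 3, None, None, 25, 4, 26]


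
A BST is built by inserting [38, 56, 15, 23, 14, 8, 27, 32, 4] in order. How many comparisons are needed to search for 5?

Search path for 5: 38 -> 15 -> 14 -> 8 -> 4
Found: False
Comparisons: 5


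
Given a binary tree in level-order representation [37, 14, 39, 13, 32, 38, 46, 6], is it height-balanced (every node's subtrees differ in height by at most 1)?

Tree (level-order array): [37, 14, 39, 13, 32, 38, 46, 6]
Definition: a tree is height-balanced if, at every node, |h(left) - h(right)| <= 1 (empty subtree has height -1).
Bottom-up per-node check:
  node 6: h_left=-1, h_right=-1, diff=0 [OK], height=0
  node 13: h_left=0, h_right=-1, diff=1 [OK], height=1
  node 32: h_left=-1, h_right=-1, diff=0 [OK], height=0
  node 14: h_left=1, h_right=0, diff=1 [OK], height=2
  node 38: h_left=-1, h_right=-1, diff=0 [OK], height=0
  node 46: h_left=-1, h_right=-1, diff=0 [OK], height=0
  node 39: h_left=0, h_right=0, diff=0 [OK], height=1
  node 37: h_left=2, h_right=1, diff=1 [OK], height=3
All nodes satisfy the balance condition.
Result: Balanced


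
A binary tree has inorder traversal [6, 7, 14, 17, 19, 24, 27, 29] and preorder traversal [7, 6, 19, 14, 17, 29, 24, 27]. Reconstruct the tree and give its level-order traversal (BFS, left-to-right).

Inorder:  [6, 7, 14, 17, 19, 24, 27, 29]
Preorder: [7, 6, 19, 14, 17, 29, 24, 27]
Algorithm: preorder visits root first, so consume preorder in order;
for each root, split the current inorder slice at that value into
left-subtree inorder and right-subtree inorder, then recurse.
Recursive splits:
  root=7; inorder splits into left=[6], right=[14, 17, 19, 24, 27, 29]
  root=6; inorder splits into left=[], right=[]
  root=19; inorder splits into left=[14, 17], right=[24, 27, 29]
  root=14; inorder splits into left=[], right=[17]
  root=17; inorder splits into left=[], right=[]
  root=29; inorder splits into left=[24, 27], right=[]
  root=24; inorder splits into left=[], right=[27]
  root=27; inorder splits into left=[], right=[]
Reconstructed level-order: [7, 6, 19, 14, 29, 17, 24, 27]


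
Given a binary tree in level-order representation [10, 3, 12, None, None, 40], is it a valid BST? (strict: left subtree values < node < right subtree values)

Level-order array: [10, 3, 12, None, None, 40]
Validate using subtree bounds (lo, hi): at each node, require lo < value < hi,
then recurse left with hi=value and right with lo=value.
Preorder trace (stopping at first violation):
  at node 10 with bounds (-inf, +inf): OK
  at node 3 with bounds (-inf, 10): OK
  at node 12 with bounds (10, +inf): OK
  at node 40 with bounds (10, 12): VIOLATION
Node 40 violates its bound: not (10 < 40 < 12).
Result: Not a valid BST


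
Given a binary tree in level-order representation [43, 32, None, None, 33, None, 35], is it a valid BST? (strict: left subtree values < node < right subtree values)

Level-order array: [43, 32, None, None, 33, None, 35]
Validate using subtree bounds (lo, hi): at each node, require lo < value < hi,
then recurse left with hi=value and right with lo=value.
Preorder trace (stopping at first violation):
  at node 43 with bounds (-inf, +inf): OK
  at node 32 with bounds (-inf, 43): OK
  at node 33 with bounds (32, 43): OK
  at node 35 with bounds (33, 43): OK
No violation found at any node.
Result: Valid BST


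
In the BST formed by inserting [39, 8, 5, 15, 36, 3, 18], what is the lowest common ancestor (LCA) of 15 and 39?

Tree insertion order: [39, 8, 5, 15, 36, 3, 18]
Tree (level-order array): [39, 8, None, 5, 15, 3, None, None, 36, None, None, 18]
In a BST, the LCA of p=15, q=39 is the first node v on the
root-to-leaf path with p <= v <= q (go left if both < v, right if both > v).
Walk from root:
  at 39: 15 <= 39 <= 39, this is the LCA
LCA = 39


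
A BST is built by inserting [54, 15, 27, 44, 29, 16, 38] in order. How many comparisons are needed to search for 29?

Search path for 29: 54 -> 15 -> 27 -> 44 -> 29
Found: True
Comparisons: 5


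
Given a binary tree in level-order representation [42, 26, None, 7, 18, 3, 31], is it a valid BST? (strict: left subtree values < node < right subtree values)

Level-order array: [42, 26, None, 7, 18, 3, 31]
Validate using subtree bounds (lo, hi): at each node, require lo < value < hi,
then recurse left with hi=value and right with lo=value.
Preorder trace (stopping at first violation):
  at node 42 with bounds (-inf, +inf): OK
  at node 26 with bounds (-inf, 42): OK
  at node 7 with bounds (-inf, 26): OK
  at node 3 with bounds (-inf, 7): OK
  at node 31 with bounds (7, 26): VIOLATION
Node 31 violates its bound: not (7 < 31 < 26).
Result: Not a valid BST


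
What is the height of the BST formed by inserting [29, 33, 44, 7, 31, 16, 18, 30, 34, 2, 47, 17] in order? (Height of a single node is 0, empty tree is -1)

Insertion order: [29, 33, 44, 7, 31, 16, 18, 30, 34, 2, 47, 17]
Tree (level-order array): [29, 7, 33, 2, 16, 31, 44, None, None, None, 18, 30, None, 34, 47, 17]
Compute height bottom-up (empty subtree = -1):
  height(2) = 1 + max(-1, -1) = 0
  height(17) = 1 + max(-1, -1) = 0
  height(18) = 1 + max(0, -1) = 1
  height(16) = 1 + max(-1, 1) = 2
  height(7) = 1 + max(0, 2) = 3
  height(30) = 1 + max(-1, -1) = 0
  height(31) = 1 + max(0, -1) = 1
  height(34) = 1 + max(-1, -1) = 0
  height(47) = 1 + max(-1, -1) = 0
  height(44) = 1 + max(0, 0) = 1
  height(33) = 1 + max(1, 1) = 2
  height(29) = 1 + max(3, 2) = 4
Height = 4


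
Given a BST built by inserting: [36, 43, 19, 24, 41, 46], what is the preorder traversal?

Tree insertion order: [36, 43, 19, 24, 41, 46]
Tree (level-order array): [36, 19, 43, None, 24, 41, 46]
Preorder traversal: [36, 19, 24, 43, 41, 46]


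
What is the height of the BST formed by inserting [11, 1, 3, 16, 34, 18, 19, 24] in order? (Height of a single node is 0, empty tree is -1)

Insertion order: [11, 1, 3, 16, 34, 18, 19, 24]
Tree (level-order array): [11, 1, 16, None, 3, None, 34, None, None, 18, None, None, 19, None, 24]
Compute height bottom-up (empty subtree = -1):
  height(3) = 1 + max(-1, -1) = 0
  height(1) = 1 + max(-1, 0) = 1
  height(24) = 1 + max(-1, -1) = 0
  height(19) = 1 + max(-1, 0) = 1
  height(18) = 1 + max(-1, 1) = 2
  height(34) = 1 + max(2, -1) = 3
  height(16) = 1 + max(-1, 3) = 4
  height(11) = 1 + max(1, 4) = 5
Height = 5


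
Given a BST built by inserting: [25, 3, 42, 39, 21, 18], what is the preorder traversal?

Tree insertion order: [25, 3, 42, 39, 21, 18]
Tree (level-order array): [25, 3, 42, None, 21, 39, None, 18]
Preorder traversal: [25, 3, 21, 18, 42, 39]


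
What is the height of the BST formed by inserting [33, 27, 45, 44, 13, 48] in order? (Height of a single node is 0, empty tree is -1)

Insertion order: [33, 27, 45, 44, 13, 48]
Tree (level-order array): [33, 27, 45, 13, None, 44, 48]
Compute height bottom-up (empty subtree = -1):
  height(13) = 1 + max(-1, -1) = 0
  height(27) = 1 + max(0, -1) = 1
  height(44) = 1 + max(-1, -1) = 0
  height(48) = 1 + max(-1, -1) = 0
  height(45) = 1 + max(0, 0) = 1
  height(33) = 1 + max(1, 1) = 2
Height = 2


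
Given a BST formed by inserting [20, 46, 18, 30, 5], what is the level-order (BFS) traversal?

Tree insertion order: [20, 46, 18, 30, 5]
Tree (level-order array): [20, 18, 46, 5, None, 30]
BFS from the root, enqueuing left then right child of each popped node:
  queue [20] -> pop 20, enqueue [18, 46], visited so far: [20]
  queue [18, 46] -> pop 18, enqueue [5], visited so far: [20, 18]
  queue [46, 5] -> pop 46, enqueue [30], visited so far: [20, 18, 46]
  queue [5, 30] -> pop 5, enqueue [none], visited so far: [20, 18, 46, 5]
  queue [30] -> pop 30, enqueue [none], visited so far: [20, 18, 46, 5, 30]
Result: [20, 18, 46, 5, 30]


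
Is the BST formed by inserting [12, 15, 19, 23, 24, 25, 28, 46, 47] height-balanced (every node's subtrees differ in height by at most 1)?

Tree (level-order array): [12, None, 15, None, 19, None, 23, None, 24, None, 25, None, 28, None, 46, None, 47]
Definition: a tree is height-balanced if, at every node, |h(left) - h(right)| <= 1 (empty subtree has height -1).
Bottom-up per-node check:
  node 47: h_left=-1, h_right=-1, diff=0 [OK], height=0
  node 46: h_left=-1, h_right=0, diff=1 [OK], height=1
  node 28: h_left=-1, h_right=1, diff=2 [FAIL (|-1-1|=2 > 1)], height=2
  node 25: h_left=-1, h_right=2, diff=3 [FAIL (|-1-2|=3 > 1)], height=3
  node 24: h_left=-1, h_right=3, diff=4 [FAIL (|-1-3|=4 > 1)], height=4
  node 23: h_left=-1, h_right=4, diff=5 [FAIL (|-1-4|=5 > 1)], height=5
  node 19: h_left=-1, h_right=5, diff=6 [FAIL (|-1-5|=6 > 1)], height=6
  node 15: h_left=-1, h_right=6, diff=7 [FAIL (|-1-6|=7 > 1)], height=7
  node 12: h_left=-1, h_right=7, diff=8 [FAIL (|-1-7|=8 > 1)], height=8
Node 28 violates the condition: |-1 - 1| = 2 > 1.
Result: Not balanced


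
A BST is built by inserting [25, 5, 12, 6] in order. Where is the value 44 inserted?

Starting tree (level order): [25, 5, None, None, 12, 6]
Insertion path: 25
Result: insert 44 as right child of 25
Final tree (level order): [25, 5, 44, None, 12, None, None, 6]


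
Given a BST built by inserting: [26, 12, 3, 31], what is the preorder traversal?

Tree insertion order: [26, 12, 3, 31]
Tree (level-order array): [26, 12, 31, 3]
Preorder traversal: [26, 12, 3, 31]


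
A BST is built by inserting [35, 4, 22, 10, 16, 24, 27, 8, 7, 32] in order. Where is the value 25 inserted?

Starting tree (level order): [35, 4, None, None, 22, 10, 24, 8, 16, None, 27, 7, None, None, None, None, 32]
Insertion path: 35 -> 4 -> 22 -> 24 -> 27
Result: insert 25 as left child of 27
Final tree (level order): [35, 4, None, None, 22, 10, 24, 8, 16, None, 27, 7, None, None, None, 25, 32]


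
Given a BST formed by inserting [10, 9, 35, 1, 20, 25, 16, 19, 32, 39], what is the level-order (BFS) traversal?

Tree insertion order: [10, 9, 35, 1, 20, 25, 16, 19, 32, 39]
Tree (level-order array): [10, 9, 35, 1, None, 20, 39, None, None, 16, 25, None, None, None, 19, None, 32]
BFS from the root, enqueuing left then right child of each popped node:
  queue [10] -> pop 10, enqueue [9, 35], visited so far: [10]
  queue [9, 35] -> pop 9, enqueue [1], visited so far: [10, 9]
  queue [35, 1] -> pop 35, enqueue [20, 39], visited so far: [10, 9, 35]
  queue [1, 20, 39] -> pop 1, enqueue [none], visited so far: [10, 9, 35, 1]
  queue [20, 39] -> pop 20, enqueue [16, 25], visited so far: [10, 9, 35, 1, 20]
  queue [39, 16, 25] -> pop 39, enqueue [none], visited so far: [10, 9, 35, 1, 20, 39]
  queue [16, 25] -> pop 16, enqueue [19], visited so far: [10, 9, 35, 1, 20, 39, 16]
  queue [25, 19] -> pop 25, enqueue [32], visited so far: [10, 9, 35, 1, 20, 39, 16, 25]
  queue [19, 32] -> pop 19, enqueue [none], visited so far: [10, 9, 35, 1, 20, 39, 16, 25, 19]
  queue [32] -> pop 32, enqueue [none], visited so far: [10, 9, 35, 1, 20, 39, 16, 25, 19, 32]
Result: [10, 9, 35, 1, 20, 39, 16, 25, 19, 32]


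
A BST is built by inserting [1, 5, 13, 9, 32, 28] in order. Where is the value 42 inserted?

Starting tree (level order): [1, None, 5, None, 13, 9, 32, None, None, 28]
Insertion path: 1 -> 5 -> 13 -> 32
Result: insert 42 as right child of 32
Final tree (level order): [1, None, 5, None, 13, 9, 32, None, None, 28, 42]


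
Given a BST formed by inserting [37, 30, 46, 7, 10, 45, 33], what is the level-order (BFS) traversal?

Tree insertion order: [37, 30, 46, 7, 10, 45, 33]
Tree (level-order array): [37, 30, 46, 7, 33, 45, None, None, 10]
BFS from the root, enqueuing left then right child of each popped node:
  queue [37] -> pop 37, enqueue [30, 46], visited so far: [37]
  queue [30, 46] -> pop 30, enqueue [7, 33], visited so far: [37, 30]
  queue [46, 7, 33] -> pop 46, enqueue [45], visited so far: [37, 30, 46]
  queue [7, 33, 45] -> pop 7, enqueue [10], visited so far: [37, 30, 46, 7]
  queue [33, 45, 10] -> pop 33, enqueue [none], visited so far: [37, 30, 46, 7, 33]
  queue [45, 10] -> pop 45, enqueue [none], visited so far: [37, 30, 46, 7, 33, 45]
  queue [10] -> pop 10, enqueue [none], visited so far: [37, 30, 46, 7, 33, 45, 10]
Result: [37, 30, 46, 7, 33, 45, 10]


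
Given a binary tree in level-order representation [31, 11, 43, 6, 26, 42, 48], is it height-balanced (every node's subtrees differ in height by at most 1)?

Tree (level-order array): [31, 11, 43, 6, 26, 42, 48]
Definition: a tree is height-balanced if, at every node, |h(left) - h(right)| <= 1 (empty subtree has height -1).
Bottom-up per-node check:
  node 6: h_left=-1, h_right=-1, diff=0 [OK], height=0
  node 26: h_left=-1, h_right=-1, diff=0 [OK], height=0
  node 11: h_left=0, h_right=0, diff=0 [OK], height=1
  node 42: h_left=-1, h_right=-1, diff=0 [OK], height=0
  node 48: h_left=-1, h_right=-1, diff=0 [OK], height=0
  node 43: h_left=0, h_right=0, diff=0 [OK], height=1
  node 31: h_left=1, h_right=1, diff=0 [OK], height=2
All nodes satisfy the balance condition.
Result: Balanced


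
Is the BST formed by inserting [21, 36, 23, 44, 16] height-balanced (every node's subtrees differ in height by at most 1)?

Tree (level-order array): [21, 16, 36, None, None, 23, 44]
Definition: a tree is height-balanced if, at every node, |h(left) - h(right)| <= 1 (empty subtree has height -1).
Bottom-up per-node check:
  node 16: h_left=-1, h_right=-1, diff=0 [OK], height=0
  node 23: h_left=-1, h_right=-1, diff=0 [OK], height=0
  node 44: h_left=-1, h_right=-1, diff=0 [OK], height=0
  node 36: h_left=0, h_right=0, diff=0 [OK], height=1
  node 21: h_left=0, h_right=1, diff=1 [OK], height=2
All nodes satisfy the balance condition.
Result: Balanced


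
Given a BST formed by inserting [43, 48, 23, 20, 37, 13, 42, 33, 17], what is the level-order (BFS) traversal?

Tree insertion order: [43, 48, 23, 20, 37, 13, 42, 33, 17]
Tree (level-order array): [43, 23, 48, 20, 37, None, None, 13, None, 33, 42, None, 17]
BFS from the root, enqueuing left then right child of each popped node:
  queue [43] -> pop 43, enqueue [23, 48], visited so far: [43]
  queue [23, 48] -> pop 23, enqueue [20, 37], visited so far: [43, 23]
  queue [48, 20, 37] -> pop 48, enqueue [none], visited so far: [43, 23, 48]
  queue [20, 37] -> pop 20, enqueue [13], visited so far: [43, 23, 48, 20]
  queue [37, 13] -> pop 37, enqueue [33, 42], visited so far: [43, 23, 48, 20, 37]
  queue [13, 33, 42] -> pop 13, enqueue [17], visited so far: [43, 23, 48, 20, 37, 13]
  queue [33, 42, 17] -> pop 33, enqueue [none], visited so far: [43, 23, 48, 20, 37, 13, 33]
  queue [42, 17] -> pop 42, enqueue [none], visited so far: [43, 23, 48, 20, 37, 13, 33, 42]
  queue [17] -> pop 17, enqueue [none], visited so far: [43, 23, 48, 20, 37, 13, 33, 42, 17]
Result: [43, 23, 48, 20, 37, 13, 33, 42, 17]


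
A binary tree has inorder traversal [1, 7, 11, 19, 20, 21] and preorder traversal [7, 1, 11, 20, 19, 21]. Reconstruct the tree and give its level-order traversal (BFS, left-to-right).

Inorder:  [1, 7, 11, 19, 20, 21]
Preorder: [7, 1, 11, 20, 19, 21]
Algorithm: preorder visits root first, so consume preorder in order;
for each root, split the current inorder slice at that value into
left-subtree inorder and right-subtree inorder, then recurse.
Recursive splits:
  root=7; inorder splits into left=[1], right=[11, 19, 20, 21]
  root=1; inorder splits into left=[], right=[]
  root=11; inorder splits into left=[], right=[19, 20, 21]
  root=20; inorder splits into left=[19], right=[21]
  root=19; inorder splits into left=[], right=[]
  root=21; inorder splits into left=[], right=[]
Reconstructed level-order: [7, 1, 11, 20, 19, 21]


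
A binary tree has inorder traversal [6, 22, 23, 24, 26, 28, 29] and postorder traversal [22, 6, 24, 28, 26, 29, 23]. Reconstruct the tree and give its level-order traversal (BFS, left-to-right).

Inorder:   [6, 22, 23, 24, 26, 28, 29]
Postorder: [22, 6, 24, 28, 26, 29, 23]
Algorithm: postorder visits root last, so walk postorder right-to-left;
each value is the root of the current inorder slice — split it at that
value, recurse on the right subtree first, then the left.
Recursive splits:
  root=23; inorder splits into left=[6, 22], right=[24, 26, 28, 29]
  root=29; inorder splits into left=[24, 26, 28], right=[]
  root=26; inorder splits into left=[24], right=[28]
  root=28; inorder splits into left=[], right=[]
  root=24; inorder splits into left=[], right=[]
  root=6; inorder splits into left=[], right=[22]
  root=22; inorder splits into left=[], right=[]
Reconstructed level-order: [23, 6, 29, 22, 26, 24, 28]


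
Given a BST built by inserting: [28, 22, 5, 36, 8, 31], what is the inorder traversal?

Tree insertion order: [28, 22, 5, 36, 8, 31]
Tree (level-order array): [28, 22, 36, 5, None, 31, None, None, 8]
Inorder traversal: [5, 8, 22, 28, 31, 36]


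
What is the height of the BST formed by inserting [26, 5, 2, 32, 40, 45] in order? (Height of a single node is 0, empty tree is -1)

Insertion order: [26, 5, 2, 32, 40, 45]
Tree (level-order array): [26, 5, 32, 2, None, None, 40, None, None, None, 45]
Compute height bottom-up (empty subtree = -1):
  height(2) = 1 + max(-1, -1) = 0
  height(5) = 1 + max(0, -1) = 1
  height(45) = 1 + max(-1, -1) = 0
  height(40) = 1 + max(-1, 0) = 1
  height(32) = 1 + max(-1, 1) = 2
  height(26) = 1 + max(1, 2) = 3
Height = 3


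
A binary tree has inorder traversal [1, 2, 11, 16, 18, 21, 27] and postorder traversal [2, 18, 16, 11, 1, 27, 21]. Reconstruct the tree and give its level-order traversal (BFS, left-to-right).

Inorder:   [1, 2, 11, 16, 18, 21, 27]
Postorder: [2, 18, 16, 11, 1, 27, 21]
Algorithm: postorder visits root last, so walk postorder right-to-left;
each value is the root of the current inorder slice — split it at that
value, recurse on the right subtree first, then the left.
Recursive splits:
  root=21; inorder splits into left=[1, 2, 11, 16, 18], right=[27]
  root=27; inorder splits into left=[], right=[]
  root=1; inorder splits into left=[], right=[2, 11, 16, 18]
  root=11; inorder splits into left=[2], right=[16, 18]
  root=16; inorder splits into left=[], right=[18]
  root=18; inorder splits into left=[], right=[]
  root=2; inorder splits into left=[], right=[]
Reconstructed level-order: [21, 1, 27, 11, 2, 16, 18]


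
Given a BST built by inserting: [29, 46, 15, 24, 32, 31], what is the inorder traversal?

Tree insertion order: [29, 46, 15, 24, 32, 31]
Tree (level-order array): [29, 15, 46, None, 24, 32, None, None, None, 31]
Inorder traversal: [15, 24, 29, 31, 32, 46]


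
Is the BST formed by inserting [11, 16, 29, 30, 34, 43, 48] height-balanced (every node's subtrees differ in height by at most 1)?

Tree (level-order array): [11, None, 16, None, 29, None, 30, None, 34, None, 43, None, 48]
Definition: a tree is height-balanced if, at every node, |h(left) - h(right)| <= 1 (empty subtree has height -1).
Bottom-up per-node check:
  node 48: h_left=-1, h_right=-1, diff=0 [OK], height=0
  node 43: h_left=-1, h_right=0, diff=1 [OK], height=1
  node 34: h_left=-1, h_right=1, diff=2 [FAIL (|-1-1|=2 > 1)], height=2
  node 30: h_left=-1, h_right=2, diff=3 [FAIL (|-1-2|=3 > 1)], height=3
  node 29: h_left=-1, h_right=3, diff=4 [FAIL (|-1-3|=4 > 1)], height=4
  node 16: h_left=-1, h_right=4, diff=5 [FAIL (|-1-4|=5 > 1)], height=5
  node 11: h_left=-1, h_right=5, diff=6 [FAIL (|-1-5|=6 > 1)], height=6
Node 34 violates the condition: |-1 - 1| = 2 > 1.
Result: Not balanced


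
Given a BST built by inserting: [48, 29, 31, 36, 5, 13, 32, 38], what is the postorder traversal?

Tree insertion order: [48, 29, 31, 36, 5, 13, 32, 38]
Tree (level-order array): [48, 29, None, 5, 31, None, 13, None, 36, None, None, 32, 38]
Postorder traversal: [13, 5, 32, 38, 36, 31, 29, 48]
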